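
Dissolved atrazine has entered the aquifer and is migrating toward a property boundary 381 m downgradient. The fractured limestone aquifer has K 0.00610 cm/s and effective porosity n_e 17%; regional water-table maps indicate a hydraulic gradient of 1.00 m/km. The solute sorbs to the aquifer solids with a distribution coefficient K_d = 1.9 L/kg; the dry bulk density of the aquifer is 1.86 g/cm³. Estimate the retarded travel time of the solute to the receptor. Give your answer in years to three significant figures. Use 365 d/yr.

734 years

K = 0.00610 cm/s × 864 = 5.270 m/d
Specific discharge q = 5.270 × 0.0010 = 0.005270 m/d
v = Ki/n = 5.270·0.0010/0.17 = 0.03100 m/d
Retardation R = 1 + ρ_b·K_d/n = 1 + 1.86×1.9/0.17 = 21.79
Contaminant velocity v_c = v/R = 0.03100/21.79 = 0.001423 m/d
t = L/v_c = 381/0.001423 = 267800 d
   = 267800/365 = 734 yr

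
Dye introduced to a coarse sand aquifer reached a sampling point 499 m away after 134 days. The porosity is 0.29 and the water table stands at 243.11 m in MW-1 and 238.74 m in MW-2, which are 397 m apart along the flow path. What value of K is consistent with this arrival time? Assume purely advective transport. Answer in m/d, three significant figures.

98.1 m/d

Hydraulic gradient i = (243.11 − 238.74) / 397 = 4.37 / 397 = 0.01101
v = L / t = 499 / 134 = 3.724 m/d
K = v · n / i = 3.724 × 0.29 / 0.01101 = 98.1 m/d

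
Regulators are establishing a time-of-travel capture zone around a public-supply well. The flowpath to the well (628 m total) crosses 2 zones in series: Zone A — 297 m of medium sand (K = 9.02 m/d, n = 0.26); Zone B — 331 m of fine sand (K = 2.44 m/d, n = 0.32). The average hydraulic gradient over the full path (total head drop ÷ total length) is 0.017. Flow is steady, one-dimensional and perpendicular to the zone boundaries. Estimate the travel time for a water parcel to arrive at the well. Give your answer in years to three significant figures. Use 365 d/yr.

Continuity: the same q passes through each zone, so ΔH = q·Σ(L_j/K_j) — the zones act as resistances in series.
Σ(L/K) = 297/9.02 + 331/2.44 = 32.93 + 135.7 = 168.6 d
K_eq = L_total / Σ(L/K) = 628 / 168.6 = 3.725 m/d
q = K_eq · i = 3.725 × 0.017 = 0.06333 m/d (same in every zone)
Zone A: v = q/n = 0.06333/0.26 = 0.2436 m/d → t_A = 297/0.2436 = 1219 d
Zone B: v = q/n = 0.06333/0.32 = 0.1979 m/d → t_B = 331/0.1979 = 1673 d
Total t = 1219 + 1673 = 2892 d
   = 2892 / 365 = 7.92 yr

7.92 years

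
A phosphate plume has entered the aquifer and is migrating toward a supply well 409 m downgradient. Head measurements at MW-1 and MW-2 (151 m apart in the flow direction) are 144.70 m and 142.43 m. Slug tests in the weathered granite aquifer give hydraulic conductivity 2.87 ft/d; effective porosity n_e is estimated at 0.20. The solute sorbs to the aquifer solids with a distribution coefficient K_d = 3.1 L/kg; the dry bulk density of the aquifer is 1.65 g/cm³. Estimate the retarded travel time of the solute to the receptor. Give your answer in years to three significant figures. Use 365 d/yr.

453 years

Hydraulic gradient i = (144.70 − 142.43) / 151 = 2.27 / 151 = 0.01503
K = 2.87 ft/d × 0.3048 = 0.8748 m/d
Specific discharge q = 0.8748 × 0.01503 = 0.01315 m/d
Seepage velocity v = q / n = 0.01315 / 0.20 = 0.06575 m/d
Retardation R = 1 + ρ_b·K_d/n = 1 + 1.65×3.1/0.20 = 26.58
Contaminant velocity v_c = v/R = 0.06575/26.58 = 0.002474 m/d
t = L/v_c = 409/0.002474 = 165300 d
   = 165300/365 = 453 yr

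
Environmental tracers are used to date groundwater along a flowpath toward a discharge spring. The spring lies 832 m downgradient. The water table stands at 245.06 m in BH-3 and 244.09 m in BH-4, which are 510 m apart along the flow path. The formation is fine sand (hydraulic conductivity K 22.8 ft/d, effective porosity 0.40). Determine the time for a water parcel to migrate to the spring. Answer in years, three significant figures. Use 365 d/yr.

Hydraulic gradient i = (245.06 − 244.09) / 510 = 0.97 / 510 = 0.001902
K = 22.8 ft/d × 0.3048 = 6.949 m/d
Specific discharge q = 6.949 × 0.001902 = 0.01322 m/d
v_s = q/n_e = 0.01322/0.40 = 0.03304 m/d
t = L / v = 832 / 0.03304 = 25180 d
   = 25180 / 365 = 69.0 yr

69.0 years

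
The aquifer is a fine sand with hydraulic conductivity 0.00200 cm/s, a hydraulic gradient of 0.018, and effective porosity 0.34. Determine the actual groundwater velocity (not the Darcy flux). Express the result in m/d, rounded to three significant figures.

0.0915 m/d

K = 0.00200 cm/s × 864 = 1.728 m/d
Darcy flux q = K·i = 1.728 × 0.018 = 0.03110 m/d
v = Ki/n = 1.728·0.018/0.34 = 0.09148 m/d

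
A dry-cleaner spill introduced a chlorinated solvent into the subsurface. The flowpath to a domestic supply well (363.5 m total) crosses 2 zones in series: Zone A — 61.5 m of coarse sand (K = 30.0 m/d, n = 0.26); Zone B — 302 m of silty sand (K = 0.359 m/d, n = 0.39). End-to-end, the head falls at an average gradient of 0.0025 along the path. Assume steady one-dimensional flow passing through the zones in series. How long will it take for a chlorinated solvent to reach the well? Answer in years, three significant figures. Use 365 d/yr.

Steady 1-D flow in series ⇒ the Darcy flux q is identical in every zone and the zone head losses add (resistances L/K in series).
Σ(L/K) = 61.5/30.0 + 302/0.359 = 2.050 + 841.2 = 843.3 d
K_eq = L_total / Σ(L/K) = 363.5 / 843.3 = 0.4311 m/d
q = K_eq · i = 0.4311 × 0.0025 = 0.001078 m/d (same in every zone)
Zone A: v = q/n = 0.001078/0.26 = 0.004145 m/d → t_A = 61.5/0.004145 = 14840 d
Zone B: v = q/n = 0.001078/0.39 = 0.002763 m/d → t_B = 302/0.002763 = 109300 d
Total t = 14840 + 109300 = 124100 d
   = 124100 / 365 = 340 yr

340 years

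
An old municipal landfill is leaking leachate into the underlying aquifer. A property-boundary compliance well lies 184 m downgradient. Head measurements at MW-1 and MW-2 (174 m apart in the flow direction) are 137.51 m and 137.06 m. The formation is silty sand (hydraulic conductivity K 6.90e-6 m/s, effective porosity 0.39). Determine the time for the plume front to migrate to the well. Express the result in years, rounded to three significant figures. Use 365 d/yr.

Hydraulic gradient i = (137.51 − 137.06) / 174 = 0.45 / 174 = 0.002586
K = 6.90e-6 m/s × 86400 s/d = 0.5962 m/d
q = Ki = 0.5962 × 0.002586 = 0.001542 m/d
Seepage velocity v = q / n = 0.001542 / 0.39 = 0.003953 m/d
t = L / v = 184 / 0.003953 = 46540 d
   = 46540 / 365 = 128 yr

128 years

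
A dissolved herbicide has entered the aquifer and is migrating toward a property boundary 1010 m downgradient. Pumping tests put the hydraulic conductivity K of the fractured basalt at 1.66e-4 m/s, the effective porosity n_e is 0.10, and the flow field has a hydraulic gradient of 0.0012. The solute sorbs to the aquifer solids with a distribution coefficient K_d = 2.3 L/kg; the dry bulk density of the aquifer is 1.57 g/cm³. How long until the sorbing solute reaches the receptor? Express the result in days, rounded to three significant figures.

218000 days

K = 1.66e-4 m/s × 86400 s/d = 14.34 m/d
Darcy flux q = K·i = 14.34 × 0.0012 = 0.01721 m/d
v = Ki/n = 14.34·0.0012/0.10 = 0.1721 m/d
Retardation R = 1 + ρ_b·K_d/n = 1 + 1.57×2.3/0.10 = 37.11
Contaminant velocity v_c = v/R = 0.1721/37.11 = 0.004638 m/d
t = L/v_c = 1010/0.004638 = 217800 d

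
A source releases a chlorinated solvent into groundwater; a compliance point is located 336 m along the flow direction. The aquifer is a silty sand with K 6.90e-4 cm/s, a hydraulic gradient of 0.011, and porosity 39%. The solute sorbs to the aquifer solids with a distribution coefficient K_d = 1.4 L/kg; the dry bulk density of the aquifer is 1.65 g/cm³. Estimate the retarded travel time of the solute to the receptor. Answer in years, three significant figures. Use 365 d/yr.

K = 6.90e-4 cm/s × 864 = 0.5962 m/d
Darcy flux q = K·i = 0.5962 × 0.011 = 0.006558 m/d
Average linear velocity = 0.006558 / 0.39 = 0.01681 m/d
Retardation R = 1 + ρ_b·K_d/n = 1 + 1.65×1.4/0.39 = 6.923
Contaminant velocity v_c = v/R = 0.01681/6.923 = 0.002429 m/d
t = L/v_c = 336/0.002429 = 138300 d
   = 138300/365 = 379 yr

379 years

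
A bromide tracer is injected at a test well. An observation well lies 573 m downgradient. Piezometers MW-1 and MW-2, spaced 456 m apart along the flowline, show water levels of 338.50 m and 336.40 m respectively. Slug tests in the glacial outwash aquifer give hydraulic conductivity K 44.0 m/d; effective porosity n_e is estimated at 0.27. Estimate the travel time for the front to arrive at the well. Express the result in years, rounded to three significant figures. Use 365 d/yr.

2.09 years

Hydraulic gradient i = (338.50 − 336.40) / 456 = 2.10 / 456 = 0.004605
Darcy flux q = K·i = 44.0 × 0.004605 = 0.2026 m/d
Seepage velocity v = q / n = 0.2026 / 0.27 = 0.7505 m/d
t = L / v = 573 / 0.7505 = 763.5 d
   = 763.5 / 365 = 2.09 yr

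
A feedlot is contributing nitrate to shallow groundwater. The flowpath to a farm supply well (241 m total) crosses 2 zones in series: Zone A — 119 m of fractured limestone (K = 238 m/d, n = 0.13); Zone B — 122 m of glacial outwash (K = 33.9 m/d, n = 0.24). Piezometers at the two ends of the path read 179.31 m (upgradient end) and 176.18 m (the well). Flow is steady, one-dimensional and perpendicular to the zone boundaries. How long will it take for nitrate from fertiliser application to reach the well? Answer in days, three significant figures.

Total head drop ΔH = 179.31 − 176.18 = 3.13 m
Steady 1-D flow in series ⇒ the Darcy flux q is identical in every zone and the zone head losses add (resistances L/K in series).
Σ(L/K) = 119/238 + 122/33.9 = 0.5000 + 3.599 = 4.099 d
q = ΔH / Σ(L/K) = 3.13 / 4.099 = 0.7636 m/d (same in every zone)
Zone A: v = q/n = 0.7636/0.13 = 5.874 m/d → t_A = 119/5.874 = 20.26 d
Zone B: v = q/n = 0.7636/0.24 = 3.182 m/d → t_B = 122/3.182 = 38.34 d
Total t = 20.26 + 38.34 = 58.60 d

58.6 days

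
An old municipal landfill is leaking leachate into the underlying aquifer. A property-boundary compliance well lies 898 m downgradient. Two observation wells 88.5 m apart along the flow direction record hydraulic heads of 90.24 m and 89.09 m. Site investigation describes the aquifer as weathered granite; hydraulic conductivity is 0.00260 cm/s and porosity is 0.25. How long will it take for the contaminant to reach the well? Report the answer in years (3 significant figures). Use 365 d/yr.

Hydraulic gradient i = (90.24 − 89.09) / 88.5 = 1.15 / 88.5 = 0.01299
K = 0.00260 cm/s × 864 = 2.246 m/d
Specific discharge q = 2.246 × 0.01299 = 0.02919 m/d
v_s = q/n_e = 0.02919/0.25 = 0.1168 m/d
t = L / v = 898 / 0.1168 = 7691 d
   = 7691 / 365 = 21.1 yr

21.1 years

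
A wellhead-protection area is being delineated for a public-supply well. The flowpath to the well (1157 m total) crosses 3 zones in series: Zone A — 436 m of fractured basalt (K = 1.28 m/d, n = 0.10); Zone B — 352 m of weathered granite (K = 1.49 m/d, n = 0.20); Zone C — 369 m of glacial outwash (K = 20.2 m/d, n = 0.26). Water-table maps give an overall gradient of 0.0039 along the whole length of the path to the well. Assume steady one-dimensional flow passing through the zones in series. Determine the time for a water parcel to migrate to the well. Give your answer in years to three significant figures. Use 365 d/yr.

For zones in series the flux q is common to all zones; the equivalent conductivity is the harmonic (thickness-weighted) mean, K_eq = L_total / Σ(L_j/K_j).
Σ(L/K) = 436/1.28 + 352/1.49 + 369/20.2 = 340.6 + 236.2 + 18.27 = 595.1 d
K_eq = L_total / Σ(L/K) = 1157 / 595.1 = 1.944 m/d
q = K_eq · i = 1.944 × 0.0039 = 0.007582 m/d (same in every zone)
Zone A: v = q/n = 0.007582/0.10 = 0.07582 m/d → t_A = 436/0.07582 = 5750 d
Zone B: v = q/n = 0.007582/0.20 = 0.03791 m/d → t_B = 352/0.03791 = 9285 d
Zone C: v = q/n = 0.007582/0.26 = 0.02916 m/d → t_C = 369/0.02916 = 12650 d
Total t = 5750 + 9285 + 12650 = 27690 d
   = 27690 / 365 = 75.9 yr

75.9 years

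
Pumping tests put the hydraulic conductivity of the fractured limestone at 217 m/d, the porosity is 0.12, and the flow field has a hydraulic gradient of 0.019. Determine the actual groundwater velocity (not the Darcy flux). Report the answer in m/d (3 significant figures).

34.4 m/d

q = Ki = 217 × 0.019 = 4.123 m/d
Average linear velocity = 4.123 / 0.12 = 34.36 m/d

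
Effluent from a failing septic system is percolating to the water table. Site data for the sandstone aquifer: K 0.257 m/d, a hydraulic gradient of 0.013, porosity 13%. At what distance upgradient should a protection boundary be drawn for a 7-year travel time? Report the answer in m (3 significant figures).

65.7 m

Specific discharge q = 0.257 × 0.013 = 0.003341 m/d
v = Ki/n = 0.257·0.013/0.13 = 0.02570 m/d
T = 7 yr × 365 = 2555 d
L = v × T = 0.02570 × 2555 = 65.66 m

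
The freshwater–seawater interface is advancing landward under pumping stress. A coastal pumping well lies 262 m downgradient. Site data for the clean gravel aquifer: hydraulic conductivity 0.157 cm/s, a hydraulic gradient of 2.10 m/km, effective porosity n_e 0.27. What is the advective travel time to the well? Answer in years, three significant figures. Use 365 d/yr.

K = 0.157 cm/s × 864 = 135.6 m/d
q = Ki = 135.6 × 0.0021 = 0.2849 m/d
v_s = q/n_e = 0.2849/0.27 = 1.055 m/d
t = L / v = 262 / 1.055 = 248.3 d
   = 248.3 / 365 = 0.680 yr

0.680 years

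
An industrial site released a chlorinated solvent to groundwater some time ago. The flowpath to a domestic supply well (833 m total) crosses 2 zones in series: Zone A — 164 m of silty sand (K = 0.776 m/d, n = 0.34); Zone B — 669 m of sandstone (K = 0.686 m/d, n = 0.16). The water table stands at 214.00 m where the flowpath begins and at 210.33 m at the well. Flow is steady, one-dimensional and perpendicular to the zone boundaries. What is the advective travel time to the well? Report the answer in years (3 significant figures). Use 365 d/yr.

144 years

Total head drop ΔH = 214.00 − 210.33 = 3.67 m
Steady 1-D flow in series ⇒ the Darcy flux q is identical in every zone and the zone head losses add (resistances L/K in series).
Σ(L/K) = 164/0.776 + 669/0.686 = 211.3 + 975.2 = 1187 d
q = ΔH / Σ(L/K) = 3.67 / 1187 = 0.003093 m/d (same in every zone)
Zone A: v = q/n = 0.003093/0.34 = 0.009097 m/d → t_A = 164/0.009097 = 18030 d
Zone B: v = q/n = 0.003093/0.16 = 0.01933 m/d → t_B = 669/0.01933 = 34610 d
Total t = 18030 + 34610 = 52640 d
   = 52640 / 365 = 144 yr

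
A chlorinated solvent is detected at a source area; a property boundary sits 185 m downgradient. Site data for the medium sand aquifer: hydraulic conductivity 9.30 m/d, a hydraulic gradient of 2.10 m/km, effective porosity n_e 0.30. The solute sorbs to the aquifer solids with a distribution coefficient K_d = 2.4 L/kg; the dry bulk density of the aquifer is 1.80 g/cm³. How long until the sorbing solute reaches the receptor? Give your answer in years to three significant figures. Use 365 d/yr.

Darcy flux q = K·i = 9.30 × 0.0021 = 0.01953 m/d
Seepage velocity v = q / n = 0.01953 / 0.30 = 0.06510 m/d
Retardation R = 1 + ρ_b·K_d/n = 1 + 1.80×2.4/0.30 = 15.40
Contaminant velocity v_c = v/R = 0.06510/15.40 = 0.004227 m/d
t = L/v_c = 185/0.004227 = 43760 d
   = 43760/365 = 120 yr

120 years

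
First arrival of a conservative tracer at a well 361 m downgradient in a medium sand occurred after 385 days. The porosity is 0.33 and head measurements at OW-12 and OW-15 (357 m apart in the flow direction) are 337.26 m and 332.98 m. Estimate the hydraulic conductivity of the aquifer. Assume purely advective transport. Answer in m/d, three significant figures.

25.8 m/d

Hydraulic gradient i = (337.26 − 332.98) / 357 = 4.28 / 357 = 0.01199
v = L / t = 361 / 385 = 0.9377 m/d
K = v · n / i = 0.9377 × 0.33 / 0.01199 = 25.8 m/d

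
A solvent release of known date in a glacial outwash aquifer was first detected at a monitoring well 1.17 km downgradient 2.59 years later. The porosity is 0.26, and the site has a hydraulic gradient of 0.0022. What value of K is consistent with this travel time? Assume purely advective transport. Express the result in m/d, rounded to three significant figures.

146 m/d

t = 2.59 years = 945.3 d
L = 1.17 km = 1170 m
v = L / t = 1170 / 945.3 = 1.238 m/d
K = v · n / i = 1.238 × 0.26 / 0.0022 = 146 m/d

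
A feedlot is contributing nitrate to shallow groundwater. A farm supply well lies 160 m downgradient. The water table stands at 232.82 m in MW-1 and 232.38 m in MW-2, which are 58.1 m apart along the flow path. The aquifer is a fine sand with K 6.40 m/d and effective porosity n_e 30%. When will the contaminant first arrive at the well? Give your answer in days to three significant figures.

Hydraulic gradient i = (232.82 − 232.38) / 58.1 = 0.44 / 58.1 = 0.007573
Specific discharge q = 6.40 × 0.007573 = 0.04847 m/d
Seepage velocity v = q / n = 0.04847 / 0.30 = 0.1616 m/d
t = L / v = 160 / 0.1616 = 990.3 d

990 days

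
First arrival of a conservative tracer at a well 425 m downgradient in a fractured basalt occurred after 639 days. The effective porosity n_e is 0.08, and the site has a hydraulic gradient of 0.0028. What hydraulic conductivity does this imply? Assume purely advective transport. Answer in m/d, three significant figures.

v = L / t = 425 / 639 = 0.6651 m/d
K = v · n / i = 0.6651 × 0.08 / 0.0028 = 19.0 m/d

19.0 m/d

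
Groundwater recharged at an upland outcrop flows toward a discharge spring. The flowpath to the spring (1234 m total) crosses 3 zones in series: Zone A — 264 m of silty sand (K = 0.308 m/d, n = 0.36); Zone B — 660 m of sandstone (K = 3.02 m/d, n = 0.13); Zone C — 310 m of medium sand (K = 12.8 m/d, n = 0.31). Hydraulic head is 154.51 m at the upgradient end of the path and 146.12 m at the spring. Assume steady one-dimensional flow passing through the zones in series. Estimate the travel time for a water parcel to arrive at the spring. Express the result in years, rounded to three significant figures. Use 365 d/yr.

Total head drop ΔH = 154.51 − 146.12 = 8.39 m
Steady 1-D flow in series ⇒ the Darcy flux q is identical in every zone and the zone head losses add (resistances L/K in series).
Σ(L/K) = 264/0.308 + 660/3.02 + 310/12.8 = 857.1 + 218.5 + 24.22 = 1100 d
q = ΔH / Σ(L/K) = 8.39 / 1100 = 0.007628 m/d (same in every zone)
Zone A: v = q/n = 0.007628/0.36 = 0.02119 m/d → t_A = 264/0.02119 = 12460 d
Zone B: v = q/n = 0.007628/0.13 = 0.05868 m/d → t_B = 660/0.05868 = 11250 d
Zone C: v = q/n = 0.007628/0.31 = 0.02461 m/d → t_C = 310/0.02461 = 12600 d
Total t = 12460 + 11250 + 12600 = 36310 d
   = 36310 / 365 = 99.5 yr

99.5 years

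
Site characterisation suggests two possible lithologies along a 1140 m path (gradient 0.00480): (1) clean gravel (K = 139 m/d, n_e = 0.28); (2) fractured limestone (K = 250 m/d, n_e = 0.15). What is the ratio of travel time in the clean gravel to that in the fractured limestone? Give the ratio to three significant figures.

3.36

Unit 1 (clean gravel): v = 139×0.0048/0.28 = 2.383 m/d, t = 1140/2.383 = 478.4 d
Unit 2 (fractured limestone): v = 250×0.0048/0.15 = 8.000 m/d, t = 1140/8.000 = 142.5 d
t(clean gravel) / t(fractured limestone) = 478.4/142.5 = 3.36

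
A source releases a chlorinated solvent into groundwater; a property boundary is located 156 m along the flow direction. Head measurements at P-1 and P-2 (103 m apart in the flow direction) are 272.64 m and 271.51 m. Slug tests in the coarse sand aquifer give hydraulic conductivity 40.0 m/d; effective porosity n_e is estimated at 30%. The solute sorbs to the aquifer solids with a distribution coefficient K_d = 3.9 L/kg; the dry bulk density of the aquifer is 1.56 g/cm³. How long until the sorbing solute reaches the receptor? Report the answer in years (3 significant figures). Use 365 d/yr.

6.22 years

Hydraulic gradient i = (272.64 − 271.51) / 103 = 1.13 / 103 = 0.01097
q = Ki = 40.0 × 0.01097 = 0.4388 m/d
Seepage velocity v = q / n = 0.4388 / 0.30 = 1.463 m/d
Retardation R = 1 + ρ_b·K_d/n = 1 + 1.56×3.9/0.30 = 21.28
Contaminant velocity v_c = v/R = 1.463/21.28 = 0.06874 m/d
t = L/v_c = 156/0.06874 = 2269 d
   = 2269/365 = 6.22 yr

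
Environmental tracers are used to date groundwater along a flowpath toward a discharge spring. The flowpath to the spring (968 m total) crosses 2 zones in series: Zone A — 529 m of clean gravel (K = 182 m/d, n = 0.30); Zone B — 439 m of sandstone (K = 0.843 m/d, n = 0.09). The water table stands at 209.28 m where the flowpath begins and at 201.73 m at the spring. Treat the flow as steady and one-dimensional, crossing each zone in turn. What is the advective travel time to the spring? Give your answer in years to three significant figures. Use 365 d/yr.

37.7 years

Total head drop ΔH = 209.28 − 201.73 = 7.55 m
Steady 1-D flow in series ⇒ the Darcy flux q is identical in every zone and the zone head losses add (resistances L/K in series).
Σ(L/K) = 529/182 + 439/0.843 = 2.907 + 520.8 = 523.7 d
q = ΔH / Σ(L/K) = 7.55 / 523.7 = 0.01442 m/d (same in every zone)
Zone A: v = q/n = 0.01442/0.30 = 0.04806 m/d → t_A = 529/0.04806 = 11010 d
Zone B: v = q/n = 0.01442/0.09 = 0.1602 m/d → t_B = 439/0.1602 = 2740 d
Total t = 11010 + 2740 = 13750 d
   = 13750 / 365 = 37.7 yr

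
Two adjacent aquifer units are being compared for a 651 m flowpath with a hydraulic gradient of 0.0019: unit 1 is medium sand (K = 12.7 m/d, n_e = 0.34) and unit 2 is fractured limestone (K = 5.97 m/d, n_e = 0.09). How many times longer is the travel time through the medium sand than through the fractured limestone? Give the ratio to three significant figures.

Unit 1 (medium sand): v = 12.7×0.0019/0.34 = 0.07097 m/d, t = 651/0.07097 = 9173 d
Unit 2 (fractured limestone): v = 5.97×0.0019/0.09 = 0.1260 m/d, t = 651/0.1260 = 5165 d
t(medium sand) / t(fractured limestone) = 9173/5165 = 1.78

1.78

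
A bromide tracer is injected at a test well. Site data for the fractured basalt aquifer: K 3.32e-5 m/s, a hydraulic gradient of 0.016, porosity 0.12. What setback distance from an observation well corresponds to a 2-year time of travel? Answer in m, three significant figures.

279 m

K = 3.32e-5 m/s × 86400 s/d = 2.868 m/d
Specific discharge q = 2.868 × 0.016 = 0.04590 m/d
v_s = q/n_e = 0.04590/0.12 = 0.3825 m/d
T = 2 yr × 365 = 730 d
L = v × T = 0.3825 × 730 = 279.2 m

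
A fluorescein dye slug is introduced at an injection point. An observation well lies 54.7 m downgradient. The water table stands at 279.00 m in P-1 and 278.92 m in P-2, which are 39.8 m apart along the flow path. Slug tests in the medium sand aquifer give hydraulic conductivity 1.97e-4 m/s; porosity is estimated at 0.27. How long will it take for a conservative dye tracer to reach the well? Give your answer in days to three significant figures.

Hydraulic gradient i = (279.00 − 278.92) / 39.8 = 0.08 / 39.8 = 0.002010
K = 1.97e-4 m/s × 86400 s/d = 17.02 m/d
Darcy flux q = K·i = 17.02 × 0.002010 = 0.03421 m/d
v = Ki/n = 17.02·0.002010/0.27 = 0.1267 m/d
t = L / v = 54.7 / 0.1267 = 431.7 d

432 days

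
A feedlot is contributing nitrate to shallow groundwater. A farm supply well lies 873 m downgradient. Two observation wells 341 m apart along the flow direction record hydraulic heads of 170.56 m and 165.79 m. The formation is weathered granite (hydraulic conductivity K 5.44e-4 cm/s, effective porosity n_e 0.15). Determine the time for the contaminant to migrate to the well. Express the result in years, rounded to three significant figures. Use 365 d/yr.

Hydraulic gradient i = (170.56 − 165.79) / 341 = 4.77 / 341 = 0.01399
K = 5.44e-4 cm/s × 864 = 0.4700 m/d
Specific discharge q = 0.4700 × 0.01399 = 0.006575 m/d
v = Ki/n = 0.4700·0.01399/0.15 = 0.04383 m/d
t = L / v = 873 / 0.04383 = 19920 d
   = 19920 / 365 = 54.6 yr

54.6 years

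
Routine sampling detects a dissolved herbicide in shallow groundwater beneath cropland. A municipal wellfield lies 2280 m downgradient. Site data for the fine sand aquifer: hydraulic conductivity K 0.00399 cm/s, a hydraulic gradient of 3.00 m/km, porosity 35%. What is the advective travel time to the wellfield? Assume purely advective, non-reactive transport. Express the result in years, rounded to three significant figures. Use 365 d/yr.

211 years

K = 0.00399 cm/s × 864 = 3.447 m/d
Specific discharge q = 3.447 × 0.0030 = 0.01034 m/d
Seepage velocity v = q / n = 0.01034 / 0.35 = 0.02955 m/d
t = L / v = 2280 / 0.02955 = 77160 d
   = 77160 / 365 = 211 yr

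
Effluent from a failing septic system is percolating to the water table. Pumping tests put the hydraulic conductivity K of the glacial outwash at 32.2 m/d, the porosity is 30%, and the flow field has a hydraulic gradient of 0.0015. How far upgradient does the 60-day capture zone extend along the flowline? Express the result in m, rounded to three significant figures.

9.66 m

q = Ki = 32.2 × 0.0015 = 0.04830 m/d
Average linear velocity = 0.04830 / 0.30 = 0.1610 m/d
L = v × T = 0.1610 × 60 = 9.660 m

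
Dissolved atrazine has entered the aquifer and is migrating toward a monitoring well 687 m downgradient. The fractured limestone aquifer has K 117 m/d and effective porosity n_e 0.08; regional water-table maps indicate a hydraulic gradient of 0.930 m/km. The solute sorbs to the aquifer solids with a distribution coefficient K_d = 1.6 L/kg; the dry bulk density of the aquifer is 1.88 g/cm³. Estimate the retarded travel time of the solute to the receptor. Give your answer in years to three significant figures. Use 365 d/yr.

53.4 years

Specific discharge q = 117 × 9.3e-4 = 0.1088 m/d
v = Ki/n = 117·9.3e-4/0.08 = 1.360 m/d
Retardation R = 1 + ρ_b·K_d/n = 1 + 1.88×1.6/0.08 = 38.60
Contaminant velocity v_c = v/R = 1.360/38.60 = 0.03524 m/d
t = L/v_c = 687/0.03524 = 19500 d
   = 19500/365 = 53.4 yr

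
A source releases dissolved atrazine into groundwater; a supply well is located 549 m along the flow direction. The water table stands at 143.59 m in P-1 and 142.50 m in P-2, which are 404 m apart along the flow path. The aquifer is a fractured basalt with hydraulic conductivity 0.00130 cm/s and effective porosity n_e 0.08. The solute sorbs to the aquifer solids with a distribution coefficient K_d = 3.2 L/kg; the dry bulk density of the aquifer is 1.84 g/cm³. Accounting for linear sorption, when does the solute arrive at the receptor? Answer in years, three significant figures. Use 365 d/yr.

2960 years

Hydraulic gradient i = (143.59 − 142.50) / 404 = 1.09 / 404 = 0.002698
K = 0.00130 cm/s × 864 = 1.123 m/d
Darcy flux q = K·i = 1.123 × 0.002698 = 0.003030 m/d
v_s = q/n_e = 0.003030/0.08 = 0.03788 m/d
Retardation R = 1 + ρ_b·K_d/n = 1 + 1.84×3.2/0.08 = 74.60
Contaminant velocity v_c = v/R = 0.03788/74.60 = 5.078e-4 m/d
t = L/v_c = 549/5.078e-4 = 1.081e6 d
   = 1.081e6/365 = 2960 yr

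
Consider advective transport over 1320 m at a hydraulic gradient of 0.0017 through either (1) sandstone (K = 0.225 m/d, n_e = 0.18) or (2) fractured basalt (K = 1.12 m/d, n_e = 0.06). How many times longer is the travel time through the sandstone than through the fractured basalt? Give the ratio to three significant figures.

Unit 1 (sandstone): v = 0.225×0.0017/0.18 = 0.002125 m/d, t = 1320/0.002125 = 621200 d
Unit 2 (fractured basalt): v = 1.12×0.0017/0.06 = 0.03173 m/d, t = 1320/0.03173 = 41600 d
t(sandstone) / t(fractured basalt) = 621200/41600 = 14.9

14.9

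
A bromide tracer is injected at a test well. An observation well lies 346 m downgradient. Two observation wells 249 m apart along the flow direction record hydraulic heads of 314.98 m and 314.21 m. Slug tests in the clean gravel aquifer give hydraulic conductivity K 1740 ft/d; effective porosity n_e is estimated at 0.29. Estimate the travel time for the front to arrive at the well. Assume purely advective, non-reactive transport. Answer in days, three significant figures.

Hydraulic gradient i = (314.98 − 314.21) / 249 = 0.77 / 249 = 0.003092
K = 1740 ft/d × 0.3048 = 530.4 m/d
Darcy flux q = K·i = 530.4 × 0.003092 = 1.640 m/d
v = Ki/n = 530.4·0.003092/0.29 = 5.655 m/d
t = L / v = 346 / 5.655 = 61.18 d

61.2 days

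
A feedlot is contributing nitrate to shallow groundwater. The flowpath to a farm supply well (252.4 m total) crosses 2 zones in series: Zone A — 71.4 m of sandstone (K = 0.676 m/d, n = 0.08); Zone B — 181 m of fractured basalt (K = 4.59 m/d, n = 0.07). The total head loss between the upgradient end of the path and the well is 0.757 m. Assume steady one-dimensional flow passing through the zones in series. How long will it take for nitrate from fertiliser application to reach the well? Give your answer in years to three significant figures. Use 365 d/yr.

9.65 years

Steady 1-D flow in series ⇒ the Darcy flux q is identical in every zone and the zone head losses add (resistances L/K in series).
Σ(L/K) = 71.4/0.676 + 181/4.59 = 105.6 + 39.43 = 145.1 d
q = ΔH / Σ(L/K) = 0.757 / 145.1 = 0.005219 m/d (same in every zone)
Zone A: v = q/n = 0.005219/0.08 = 0.06523 m/d → t_A = 71.4/0.06523 = 1095 d
Zone B: v = q/n = 0.005219/0.07 = 0.07455 m/d → t_B = 181/0.07455 = 2428 d
Total t = 1095 + 2428 = 3522 d
   = 3522 / 365 = 9.65 yr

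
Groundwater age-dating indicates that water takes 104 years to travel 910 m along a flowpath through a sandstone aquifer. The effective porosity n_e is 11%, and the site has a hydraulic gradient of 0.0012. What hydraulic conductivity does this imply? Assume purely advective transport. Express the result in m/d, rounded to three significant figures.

2.20 m/d

t = 104 years = 37960 d
v = L / t = 910 / 37960 = 0.02397 m/d
K = v · n / i = 0.02397 × 0.11 / 0.0012 = 2.20 m/d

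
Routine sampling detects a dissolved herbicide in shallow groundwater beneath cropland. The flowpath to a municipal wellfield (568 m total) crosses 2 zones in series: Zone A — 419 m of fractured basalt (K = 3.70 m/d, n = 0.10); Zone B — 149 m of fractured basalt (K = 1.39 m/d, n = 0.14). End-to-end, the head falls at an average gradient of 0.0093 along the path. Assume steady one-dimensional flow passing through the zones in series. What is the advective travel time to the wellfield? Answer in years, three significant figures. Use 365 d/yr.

Steady 1-D flow in series ⇒ the Darcy flux q is identical in every zone and the zone head losses add (resistances L/K in series).
Σ(L/K) = 419/3.70 + 149/1.39 = 113.2 + 107.2 = 220.4 d
K_eq = L_total / Σ(L/K) = 568 / 220.4 = 2.577 m/d
q = K_eq · i = 2.577 × 0.0093 = 0.02396 m/d (same in every zone)
Zone A: v = q/n = 0.02396/0.10 = 0.2396 m/d → t_A = 419/0.2396 = 1749 d
Zone B: v = q/n = 0.02396/0.14 = 0.1712 m/d → t_B = 149/0.1712 = 870.5 d
Total t = 1749 + 870.5 = 2619 d
   = 2619 / 365 = 7.18 yr

7.18 years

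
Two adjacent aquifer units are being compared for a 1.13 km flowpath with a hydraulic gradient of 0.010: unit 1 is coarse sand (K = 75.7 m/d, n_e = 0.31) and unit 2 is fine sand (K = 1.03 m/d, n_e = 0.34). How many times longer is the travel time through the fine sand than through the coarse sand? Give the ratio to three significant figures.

Unit 1 (coarse sand): v = 75.7×0.010/0.31 = 2.442 m/d, t = 1130/2.442 = 462.7 d
Unit 2 (fine sand): v = 1.03×0.010/0.34 = 0.03029 m/d, t = 1130/0.03029 = 37300 d
t(fine sand) / t(coarse sand) = 37300/462.7 = 80.6

80.6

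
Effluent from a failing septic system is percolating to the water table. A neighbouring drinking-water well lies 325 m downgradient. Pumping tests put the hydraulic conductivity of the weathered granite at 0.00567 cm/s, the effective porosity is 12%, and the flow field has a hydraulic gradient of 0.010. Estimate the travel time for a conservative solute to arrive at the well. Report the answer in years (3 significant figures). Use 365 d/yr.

K = 0.00567 cm/s × 864 = 4.899 m/d
Darcy flux q = K·i = 4.899 × 0.010 = 0.04899 m/d
Average linear velocity = 0.04899 / 0.12 = 0.4082 m/d
t = L / v = 325 / 0.4082 = 796.1 d
   = 796.1 / 365 = 2.18 yr

2.18 years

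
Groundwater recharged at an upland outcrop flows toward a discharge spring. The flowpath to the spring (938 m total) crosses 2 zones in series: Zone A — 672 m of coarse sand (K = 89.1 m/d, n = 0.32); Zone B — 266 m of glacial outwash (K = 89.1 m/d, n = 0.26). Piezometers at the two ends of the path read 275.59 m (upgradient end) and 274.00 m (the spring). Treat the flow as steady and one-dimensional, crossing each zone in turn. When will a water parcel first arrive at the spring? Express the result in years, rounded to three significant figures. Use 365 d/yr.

Total head drop ΔH = 275.59 − 274.00 = 1.59 m
Continuity: the same q passes through each zone, so ΔH = q·Σ(L_j/K_j) — the zones act as resistances in series.
Σ(L/K) = 672/89.1 + 266/89.1 = 7.542 + 2.985 = 10.53 d
q = ΔH / Σ(L/K) = 1.59 / 10.53 = 0.1510 m/d (same in every zone)
Zone A: v = q/n = 0.1510/0.32 = 0.4720 m/d → t_A = 672/0.4720 = 1424 d
Zone B: v = q/n = 0.1510/0.26 = 0.5809 m/d → t_B = 266/0.5809 = 457.9 d
Total t = 1424 + 457.9 = 1882 d
   = 1882 / 365 = 5.16 yr

5.16 years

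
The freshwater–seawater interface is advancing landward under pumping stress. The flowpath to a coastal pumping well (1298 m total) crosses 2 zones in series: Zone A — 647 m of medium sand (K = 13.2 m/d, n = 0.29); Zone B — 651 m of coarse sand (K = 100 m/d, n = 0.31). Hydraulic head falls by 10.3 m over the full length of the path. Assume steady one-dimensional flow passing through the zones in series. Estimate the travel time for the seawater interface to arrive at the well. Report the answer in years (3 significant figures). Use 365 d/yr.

Steady 1-D flow in series ⇒ the Darcy flux q is identical in every zone and the zone head losses add (resistances L/K in series).
Σ(L/K) = 647/13.2 + 651/100 = 49.02 + 6.510 = 55.53 d
q = ΔH / Σ(L/K) = 10.3 / 55.53 = 0.1855 m/d (same in every zone)
Zone A: v = q/n = 0.1855/0.29 = 0.6397 m/d → t_A = 647/0.6397 = 1011 d
Zone B: v = q/n = 0.1855/0.31 = 0.5984 m/d → t_B = 651/0.5984 = 1088 d
Total t = 1011 + 1088 = 2099 d
   = 2099 / 365 = 5.75 yr

5.75 years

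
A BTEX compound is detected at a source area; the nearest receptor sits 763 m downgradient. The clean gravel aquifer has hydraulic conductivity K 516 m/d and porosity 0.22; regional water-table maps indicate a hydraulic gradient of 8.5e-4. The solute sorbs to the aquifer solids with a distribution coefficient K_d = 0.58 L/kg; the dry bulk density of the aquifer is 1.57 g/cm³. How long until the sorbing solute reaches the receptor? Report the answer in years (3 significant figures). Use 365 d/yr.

5.39 years

Specific discharge q = 516 × 8.5e-4 = 0.4386 m/d
Average linear velocity = 0.4386 / 0.22 = 1.994 m/d
Retardation R = 1 + ρ_b·K_d/n = 1 + 1.57×0.58/0.22 = 5.139
Contaminant velocity v_c = v/R = 1.994/5.139 = 0.3879 m/d
t = L/v_c = 763/0.3879 = 1967 d
   = 1967/365 = 5.39 yr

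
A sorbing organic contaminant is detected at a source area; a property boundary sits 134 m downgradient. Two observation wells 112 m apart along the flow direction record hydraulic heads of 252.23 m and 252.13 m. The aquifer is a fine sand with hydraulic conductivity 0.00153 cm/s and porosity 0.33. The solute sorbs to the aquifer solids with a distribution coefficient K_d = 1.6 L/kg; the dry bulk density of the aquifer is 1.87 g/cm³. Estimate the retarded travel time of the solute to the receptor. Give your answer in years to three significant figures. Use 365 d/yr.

Hydraulic gradient i = (252.23 − 252.13) / 112 = 0.10 / 112 = 8.929e-4
K = 0.00153 cm/s × 864 = 1.322 m/d
q = Ki = 1.322 × 8.929e-4 = 0.001180 m/d
Seepage velocity v = q / n = 0.001180 / 0.33 = 0.003577 m/d
Retardation R = 1 + ρ_b·K_d/n = 1 + 1.87×1.6/0.33 = 10.07
Contaminant velocity v_c = v/R = 0.003577/10.07 = 3.553e-4 m/d
t = L/v_c = 134/3.553e-4 = 377200 d
   = 377200/365 = 1030 yr

1030 years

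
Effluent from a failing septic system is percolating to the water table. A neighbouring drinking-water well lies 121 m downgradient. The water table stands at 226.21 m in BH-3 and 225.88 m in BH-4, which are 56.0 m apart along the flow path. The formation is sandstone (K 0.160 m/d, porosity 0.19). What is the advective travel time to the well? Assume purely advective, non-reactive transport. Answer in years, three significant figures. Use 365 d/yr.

Hydraulic gradient i = (226.21 − 225.88) / 56.0 = 0.33 / 56.0 = 0.005893
q = Ki = 0.160 × 0.005893 = 9.429e-4 m/d
Average linear velocity = 9.429e-4 / 0.19 = 0.004962 m/d
t = L / v = 121 / 0.004962 = 24380 d
   = 24380 / 365 = 66.8 yr

66.8 years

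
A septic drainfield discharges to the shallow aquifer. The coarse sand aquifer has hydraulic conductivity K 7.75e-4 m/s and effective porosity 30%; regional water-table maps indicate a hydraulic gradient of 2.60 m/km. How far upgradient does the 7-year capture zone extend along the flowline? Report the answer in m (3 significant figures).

K = 7.75e-4 m/s × 86400 s/d = 66.96 m/d
Darcy flux q = K·i = 66.96 × 0.0026 = 0.1741 m/d
Seepage velocity v = q / n = 0.1741 / 0.30 = 0.5803 m/d
T = 7 yr × 365 = 2555 d
L = v × T = 0.5803 × 2555 = 1483 m

1480 m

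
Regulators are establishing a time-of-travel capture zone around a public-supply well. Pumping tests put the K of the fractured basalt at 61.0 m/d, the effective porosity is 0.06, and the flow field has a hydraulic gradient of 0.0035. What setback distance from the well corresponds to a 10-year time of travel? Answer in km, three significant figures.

Specific discharge q = 61.0 × 0.0035 = 0.2135 m/d
v = Ki/n = 61.0·0.0035/0.06 = 3.558 m/d
T = 10 yr × 365 = 3650 d
L = v × T = 3.558 × 3650 = 12990 m
   = 13.0 km

13.0 km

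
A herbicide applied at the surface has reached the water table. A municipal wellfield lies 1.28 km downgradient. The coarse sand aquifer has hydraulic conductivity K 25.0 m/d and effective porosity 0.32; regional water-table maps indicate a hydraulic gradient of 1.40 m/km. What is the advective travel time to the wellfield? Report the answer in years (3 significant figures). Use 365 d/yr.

Specific discharge q = 25.0 × 0.0014 = 0.03500 m/d
Average linear velocity = 0.03500 / 0.32 = 0.1094 m/d
L = 1.28 km = 1280 m
t = L / v = 1280 / 0.1094 = 11700 d
   = 11700 / 365 = 32.1 yr

32.1 years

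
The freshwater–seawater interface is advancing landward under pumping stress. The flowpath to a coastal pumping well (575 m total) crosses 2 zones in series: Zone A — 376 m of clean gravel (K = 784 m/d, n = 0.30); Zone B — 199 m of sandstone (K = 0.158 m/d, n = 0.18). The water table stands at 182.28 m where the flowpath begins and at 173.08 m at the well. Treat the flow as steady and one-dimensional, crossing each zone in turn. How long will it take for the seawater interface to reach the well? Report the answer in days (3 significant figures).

20400 days

Total head drop ΔH = 182.28 − 173.08 = 9.20 m
Continuity: the same q passes through each zone, so ΔH = q·Σ(L_j/K_j) — the zones act as resistances in series.
Σ(L/K) = 376/784 + 199/0.158 = 0.4796 + 1259 = 1260 d
q = ΔH / Σ(L/K) = 9.20 / 1260 = 0.007302 m/d (same in every zone)
Zone A: v = q/n = 0.007302/0.30 = 0.02434 m/d → t_A = 376/0.02434 = 15450 d
Zone B: v = q/n = 0.007302/0.18 = 0.04057 m/d → t_B = 199/0.04057 = 4906 d
Total t = 15450 + 4906 = 20350 d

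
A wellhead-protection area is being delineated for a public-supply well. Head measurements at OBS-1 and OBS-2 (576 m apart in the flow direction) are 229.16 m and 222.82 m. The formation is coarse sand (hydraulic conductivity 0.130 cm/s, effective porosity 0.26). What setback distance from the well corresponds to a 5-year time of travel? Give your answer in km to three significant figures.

Hydraulic gradient i = (229.16 − 222.82) / 576 = 6.34 / 576 = 0.01101
K = 0.130 cm/s × 864 = 112.3 m/d
Specific discharge q = 112.3 × 0.01101 = 1.236 m/d
Average linear velocity = 1.236 / 0.26 = 4.755 m/d
T = 5 yr × 365 = 1825 d
L = v × T = 4.755 × 1825 = 8678 m
   = 8.68 km

8.68 km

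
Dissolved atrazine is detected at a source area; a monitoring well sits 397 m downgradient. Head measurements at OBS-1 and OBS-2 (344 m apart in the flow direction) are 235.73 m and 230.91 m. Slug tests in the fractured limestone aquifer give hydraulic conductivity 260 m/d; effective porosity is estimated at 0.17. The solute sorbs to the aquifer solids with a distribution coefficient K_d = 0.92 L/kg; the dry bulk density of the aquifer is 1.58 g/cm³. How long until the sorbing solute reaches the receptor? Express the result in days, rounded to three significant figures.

Hydraulic gradient i = (235.73 − 230.91) / 344 = 4.82 / 344 = 0.01401
q = Ki = 260 × 0.01401 = 3.643 m/d
Seepage velocity v = q / n = 3.643 / 0.17 = 21.43 m/d
Retardation R = 1 + ρ_b·K_d/n = 1 + 1.58×0.92/0.17 = 9.551
Contaminant velocity v_c = v/R = 21.43/9.551 = 2.244 m/d
t = L/v_c = 397/2.244 = 176.9 d

177 days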